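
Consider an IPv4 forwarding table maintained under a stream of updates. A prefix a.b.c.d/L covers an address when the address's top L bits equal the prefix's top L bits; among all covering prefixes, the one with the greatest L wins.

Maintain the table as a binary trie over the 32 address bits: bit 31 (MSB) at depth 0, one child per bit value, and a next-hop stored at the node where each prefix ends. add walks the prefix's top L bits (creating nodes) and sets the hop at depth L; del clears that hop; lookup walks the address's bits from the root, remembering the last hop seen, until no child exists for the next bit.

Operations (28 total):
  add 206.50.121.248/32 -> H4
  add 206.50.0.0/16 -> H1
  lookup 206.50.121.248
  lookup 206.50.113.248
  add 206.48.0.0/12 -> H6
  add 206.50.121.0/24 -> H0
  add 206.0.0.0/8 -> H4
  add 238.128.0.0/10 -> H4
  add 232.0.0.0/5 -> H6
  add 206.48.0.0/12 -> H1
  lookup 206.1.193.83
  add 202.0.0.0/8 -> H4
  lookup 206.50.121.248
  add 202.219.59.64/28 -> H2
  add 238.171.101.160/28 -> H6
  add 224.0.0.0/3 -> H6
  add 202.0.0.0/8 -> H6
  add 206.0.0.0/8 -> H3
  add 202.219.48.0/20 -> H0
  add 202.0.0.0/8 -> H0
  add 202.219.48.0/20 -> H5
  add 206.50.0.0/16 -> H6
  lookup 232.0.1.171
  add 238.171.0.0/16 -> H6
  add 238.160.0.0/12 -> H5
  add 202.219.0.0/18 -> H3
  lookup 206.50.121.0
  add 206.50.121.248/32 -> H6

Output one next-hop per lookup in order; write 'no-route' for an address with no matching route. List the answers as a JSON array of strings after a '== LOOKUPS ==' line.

Apply in order:
  add 206.50.121.248/32 -> H4 at depth 32
  add 206.50.0.0/16 -> H1 at depth 16
  lookup 206.50.121.248: bits 11001110001100100111100111111000 walk d0:-→d1:-→d2:-→d3:-→d4:-→d5:-→d6:-→d7:-→d8:-→d9:-→d10:-→d11:-→d12:-→d13:-→d14:-→d15:-→d16:H1→d17:-→d18:-→d19:-→d20:-→d21:-→d22:-→d23:-→d24:-→d25:-→d26:-→d27:-→d28:-→d29:-→d30:-→d31:-→d32:H4 -> H4
  lookup 206.50.113.248: bits 11001110001100100111 walk d0:-→d1:-→d2:-→d3:-→d4:-→d5:-→d6:-→d7:-→d8:-→d9:-→d10:-→d11:-→d12:-→d13:-→d14:-→d15:-→d16:H1→d17:-→d18:-→d19:-→d20:- -> H1
  add 206.48.0.0/12 -> H6 at depth 12
  add 206.50.121.0/24 -> H0 at depth 24
  add 206.0.0.0/8 -> H4 at depth 8
  add 238.128.0.0/10 -> H4 at depth 10
  add 232.0.0.0/5 -> H6 at depth 5
  add 206.48.0.0/12 -> H1 at depth 12
  lookup 206.1.193.83: bits 1100111000 walk d0:-→d1:-→d2:-→d3:-→d4:-→d5:-→d6:-→d7:-→d8:H4→d9:-→d10:- -> H4
  add 202.0.0.0/8 -> H4 at depth 8
  lookup 206.50.121.248: bits 11001110001100100111100111111000 walk d0:-→d1:-→d2:-→d3:-→d4:-→d5:-→d6:-→d7:-→d8:H4→d9:-→d10:-→d11:-→d12:H1→d13:-→d14:-→d15:-→d16:H1→d17:-→d18:-→d19:-→d20:-→d21:-→d22:-→d23:-→d24:H0→d25:-→d26:-→d27:-→d28:-→d29:-→d30:-→d31:-→d32:H4 -> H4
  add 202.219.59.64/28 -> H2 at depth 28
  add 238.171.101.160/28 -> H6 at depth 28
  add 224.0.0.0/3 -> H6 at depth 3
  add 202.0.0.0/8 -> H6 at depth 8
  add 206.0.0.0/8 -> H3 at depth 8
  add 202.219.48.0/20 -> H0 at depth 20
  add 202.0.0.0/8 -> H0 at depth 8
  add 202.219.48.0/20 -> H5 at depth 20
  add 206.50.0.0/16 -> H6 at depth 16
  lookup 232.0.1.171: bits 11101 walk d0:-→d1:-→d2:-→d3:H6→d4:-→d5:H6 -> H6
  add 238.171.0.0/16 -> H6 at depth 16
  add 238.160.0.0/12 -> H5 at depth 12
  add 202.219.0.0/18 -> H3 at depth 18
  lookup 206.50.121.0: bits 110011100011001001111001 walk d0:-→d1:-→d2:-→d3:-→d4:-→d5:-→d6:-→d7:-→d8:H3→d9:-→d10:-→d11:-→d12:H1→d13:-→d14:-→d15:-→d16:H6→d17:-→d18:-→d19:-→d20:-→d21:-→d22:-→d23:-→d24:H0 -> H0
  add 206.50.121.248/32 -> H6 at depth 32

== LOOKUPS ==
["H4","H1","H4","H4","H6","H0"]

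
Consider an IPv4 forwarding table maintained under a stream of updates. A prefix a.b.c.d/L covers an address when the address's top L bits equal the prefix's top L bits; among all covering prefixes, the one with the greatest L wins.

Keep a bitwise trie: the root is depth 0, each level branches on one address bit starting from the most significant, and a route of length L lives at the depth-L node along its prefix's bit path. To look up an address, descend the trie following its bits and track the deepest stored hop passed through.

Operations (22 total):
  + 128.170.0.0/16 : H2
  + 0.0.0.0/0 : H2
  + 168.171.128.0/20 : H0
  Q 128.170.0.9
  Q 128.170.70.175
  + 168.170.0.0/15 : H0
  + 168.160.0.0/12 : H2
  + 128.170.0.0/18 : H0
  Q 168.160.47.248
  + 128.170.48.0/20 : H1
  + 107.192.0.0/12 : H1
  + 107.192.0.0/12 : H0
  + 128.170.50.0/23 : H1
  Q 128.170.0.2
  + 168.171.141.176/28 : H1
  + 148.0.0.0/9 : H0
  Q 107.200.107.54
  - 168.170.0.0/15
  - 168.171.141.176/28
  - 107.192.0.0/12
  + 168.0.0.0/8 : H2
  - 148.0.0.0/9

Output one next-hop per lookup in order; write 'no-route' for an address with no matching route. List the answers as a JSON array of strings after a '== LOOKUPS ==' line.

Trace:
  add 128.170.0.0/16 -> H2 at depth 16
  add 0.0.0.0/0 -> H2 at depth 0
  add 168.171.128.0/20 -> H0 at depth 20
  lookup 128.170.0.9: bits 1000000010101010 walk d0:H2→d1:-→d2:-→d3:-→d4:-→d5:-→d6:-→d7:-→d8:-→d9:-→d10:-→d11:-→d12:-→d13:-→d14:-→d15:-→d16:H2 -> H2
  lookup 128.170.70.175: bits 1000000010101010 walk d0:H2→d1:-→d2:-→d3:-→d4:-→d5:-→d6:-→d7:-→d8:-→d9:-→d10:-→d11:-→d12:-→d13:-→d14:-→d15:-→d16:H2 -> H2
  add 168.170.0.0/15 -> H0 at depth 15
  add 168.160.0.0/12 -> H2 at depth 12
  add 128.170.0.0/18 -> H0 at depth 18
  lookup 168.160.47.248: bits 101010001010 walk d0:H2→d1:-→d2:-→d3:-→d4:-→d5:-→d6:-→d7:-→d8:-→d9:-→d10:-→d11:-→d12:H2 -> H2
  add 128.170.48.0/20 -> H1 at depth 20
  add 107.192.0.0/12 -> H1 at depth 12
  add 107.192.0.0/12 -> H0 at depth 12
  add 128.170.50.0/23 -> H1 at depth 23
  lookup 128.170.0.2: bits 100000001010101000 walk d0:H2→d1:-→d2:-→d3:-→d4:-→d5:-→d6:-→d7:-→d8:-→d9:-→d10:-→d11:-→d12:-→d13:-→d14:-→d15:-→d16:H2→d17:-→d18:H0 -> H0
  add 168.171.141.176/28 -> H1 at depth 28
  add 148.0.0.0/9 -> H0 at depth 9
  lookup 107.200.107.54: bits 011010111100 walk d0:H2→d1:-→d2:-→d3:-→d4:-→d5:-→d6:-→d7:-→d8:-→d9:-→d10:-→d11:-→d12:H0 -> H0
  - 168.170.0.0/15 clear@15
  - 168.171.141.176/28 clear@28
  - 107.192.0.0/12 clear@12
  add 168.0.0.0/8 -> H2 at depth 8
  - 148.0.0.0/9 clear@9

== LOOKUPS ==
["H2","H2","H2","H0","H0"]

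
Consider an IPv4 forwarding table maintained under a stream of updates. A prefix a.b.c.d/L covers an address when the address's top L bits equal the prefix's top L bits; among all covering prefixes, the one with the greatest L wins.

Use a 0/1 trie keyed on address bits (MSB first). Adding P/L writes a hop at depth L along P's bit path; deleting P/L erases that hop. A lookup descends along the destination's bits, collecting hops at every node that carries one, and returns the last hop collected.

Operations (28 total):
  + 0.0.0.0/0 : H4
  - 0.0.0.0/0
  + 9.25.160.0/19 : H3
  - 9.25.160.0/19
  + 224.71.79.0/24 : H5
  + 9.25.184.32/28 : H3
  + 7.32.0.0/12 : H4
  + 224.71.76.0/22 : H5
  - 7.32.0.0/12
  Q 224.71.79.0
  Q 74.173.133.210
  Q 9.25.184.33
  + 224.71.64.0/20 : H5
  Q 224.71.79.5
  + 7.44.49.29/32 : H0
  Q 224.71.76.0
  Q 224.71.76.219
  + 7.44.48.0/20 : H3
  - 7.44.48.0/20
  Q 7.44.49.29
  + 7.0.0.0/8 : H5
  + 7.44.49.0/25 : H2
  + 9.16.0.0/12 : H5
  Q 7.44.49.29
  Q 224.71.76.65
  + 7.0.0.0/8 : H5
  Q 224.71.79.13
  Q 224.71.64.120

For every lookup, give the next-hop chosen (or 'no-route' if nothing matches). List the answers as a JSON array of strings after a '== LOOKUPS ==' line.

Trace:
  + 0.0.0.0/0 (H4) depth=0
  - 0.0.0.0/0 clear@0
  + 9.25.160.0/19 (H3) depth=19
  - 9.25.160.0/19 clear@19
  + 224.71.79.0/24 (H5) depth=24
  + 9.25.184.32/28 (H3) depth=28
  + 7.32.0.0/12 (H4) depth=12
  + 224.71.76.0/22 (H5) depth=22
  - 7.32.0.0/12 clear@12
  lookup 224.71.79.0: bits 111000000100011101001111 walk d0:-→d1:-→d2:-→d3:-→d4:-→d5:-→d6:-→d7:-→d8:-→d9:-→d10:-→d11:-→d12:-→d13:-→d14:-→d15:-→d16:-→d17:-→d18:-→d19:-→d20:-→d21:-→d22:H5→d23:-→d24:H5 -> H5
  lookup 74.173.133.210: bits 0 walk d0:-→d1:- -> no-route
  lookup 9.25.184.33: bits 0000100100011001101110000010 walk d0:-→d1:-→d2:-→d3:-→d4:-→d5:-→d6:-→d7:-→d8:-→d9:-→d10:-→d11:-→d12:-→d13:-→d14:-→d15:-→d16:-→d17:-→d18:-→d19:-→d20:-→d21:-→d22:-→d23:-→d24:-→d25:-→d26:-→d27:-→d28:H3 -> H3
  + 224.71.64.0/20 (H5) depth=20
  lookup 224.71.79.5: bits 111000000100011101001111 walk d0:-→d1:-→d2:-→d3:-→d4:-→d5:-→d6:-→d7:-→d8:-→d9:-→d10:-→d11:-→d12:-→d13:-→d14:-→d15:-→d16:-→d17:-→d18:-→d19:-→d20:H5→d21:-→d22:H5→d23:-→d24:H5 -> H5
  + 7.44.49.29/32 (H0) depth=32
  lookup 224.71.76.0: bits 1110000001000111010011 walk d0:-→d1:-→d2:-→d3:-→d4:-→d5:-→d6:-→d7:-→d8:-→d9:-→d10:-→d11:-→d12:-→d13:-→d14:-→d15:-→d16:-→d17:-→d18:-→d19:-→d20:H5→d21:-→d22:H5 -> H5
  lookup 224.71.76.219: bits 1110000001000111010011 walk d0:-→d1:-→d2:-→d3:-→d4:-→d5:-→d6:-→d7:-→d8:-→d9:-→d10:-→d11:-→d12:-→d13:-→d14:-→d15:-→d16:-→d17:-→d18:-→d19:-→d20:H5→d21:-→d22:H5 -> H5
  + 7.44.48.0/20 (H3) depth=20
  - 7.44.48.0/20 clear@20
  lookup 7.44.49.29: bits 00000111001011000011000100011101 walk d0:-→d1:-→d2:-→d3:-→d4:-→d5:-→d6:-→d7:-→d8:-→d9:-→d10:-→d11:-→d12:-→d13:-→d14:-→d15:-→d16:-→d17:-→d18:-→d19:-→d20:-→d21:-→d22:-→d23:-→d24:-→d25:-→d26:-→d27:-→d28:-→d29:-→d30:-→d31:-→d32:H0 -> H0
  + 7.0.0.0/8 (H5) depth=8
  + 7.44.49.0/25 (H2) depth=25
  + 9.16.0.0/12 (H5) depth=12
  lookup 7.44.49.29: bits 00000111001011000011000100011101 walk d0:-→d1:-→d2:-→d3:-→d4:-→d5:-→d6:-→d7:-→d8:H5→d9:-→d10:-→d11:-→d12:-→d13:-→d14:-→d15:-→d16:-→d17:-→d18:-→d19:-→d20:-→d21:-→d22:-→d23:-→d24:-→d25:H2→d26:-→d27:-→d28:-→d29:-→d30:-→d31:-→d32:H0 -> H0
  lookup 224.71.76.65: bits 1110000001000111010011 walk d0:-→d1:-→d2:-→d3:-→d4:-→d5:-→d6:-→d7:-→d8:-→d9:-→d10:-→d11:-→d12:-→d13:-→d14:-→d15:-→d16:-→d17:-→d18:-→d19:-→d20:H5→d21:-→d22:H5 -> H5
  + 7.0.0.0/8 (H5) depth=8
  lookup 224.71.79.13: bits 111000000100011101001111 walk d0:-→d1:-→d2:-→d3:-→d4:-→d5:-→d6:-→d7:-→d8:-→d9:-→d10:-→d11:-→d12:-→d13:-→d14:-→d15:-→d16:-→d17:-→d18:-→d19:-→d20:H5→d21:-→d22:H5→d23:-→d24:H5 -> H5
  lookup 224.71.64.120: bits 11100000010001110100 walk d0:-→d1:-→d2:-→d3:-→d4:-→d5:-→d6:-→d7:-→d8:-→d9:-→d10:-→d11:-→d12:-→d13:-→d14:-→d15:-→d16:-→d17:-→d18:-→d19:-→d20:H5 -> H5

== LOOKUPS ==
["H5","no-route","H3","H5","H5","H5","H0","H0","H5","H5","H5"]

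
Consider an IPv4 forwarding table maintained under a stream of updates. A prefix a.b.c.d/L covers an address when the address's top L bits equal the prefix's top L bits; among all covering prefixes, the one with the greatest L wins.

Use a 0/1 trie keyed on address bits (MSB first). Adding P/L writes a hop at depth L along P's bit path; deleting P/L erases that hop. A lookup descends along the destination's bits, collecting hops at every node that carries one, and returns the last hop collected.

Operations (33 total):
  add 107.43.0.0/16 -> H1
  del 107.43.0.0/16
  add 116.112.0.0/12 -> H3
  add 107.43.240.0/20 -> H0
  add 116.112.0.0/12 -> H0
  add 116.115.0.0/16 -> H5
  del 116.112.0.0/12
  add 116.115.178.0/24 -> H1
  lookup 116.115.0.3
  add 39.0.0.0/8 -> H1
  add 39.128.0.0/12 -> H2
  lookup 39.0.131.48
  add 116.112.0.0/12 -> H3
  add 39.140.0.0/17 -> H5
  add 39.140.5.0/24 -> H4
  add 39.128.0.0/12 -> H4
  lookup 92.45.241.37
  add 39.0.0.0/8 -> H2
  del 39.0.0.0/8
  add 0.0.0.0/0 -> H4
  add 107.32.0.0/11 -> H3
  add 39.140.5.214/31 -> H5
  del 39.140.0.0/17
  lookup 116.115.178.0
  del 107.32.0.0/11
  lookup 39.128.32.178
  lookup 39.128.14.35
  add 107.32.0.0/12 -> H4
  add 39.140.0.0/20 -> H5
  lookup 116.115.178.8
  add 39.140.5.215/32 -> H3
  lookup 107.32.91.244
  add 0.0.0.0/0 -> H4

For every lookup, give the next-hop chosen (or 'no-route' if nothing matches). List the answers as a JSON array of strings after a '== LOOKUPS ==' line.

Apply in order:
  + 107.43.0.0/16 (H1) depth=16
  - 107.43.0.0/16 clear@16
  + 116.112.0.0/12 (H3) depth=12
  + 107.43.240.0/20 (H0) depth=20
  + 116.112.0.0/12 (H0) depth=12
  + 116.115.0.0/16 (H5) depth=16
  - 116.112.0.0/12 clear@12
  + 116.115.178.0/24 (H1) depth=24
  Q 116.115.0.3: descend 0111010001110011 ; hops seen [H5] ; pick H5
  + 39.0.0.0/8 (H1) depth=8
  + 39.128.0.0/12 (H2) depth=12
  Q 39.0.131.48: descend 00100111 ; hops seen [H1] ; pick H1
  + 116.112.0.0/12 (H3) depth=12
  + 39.140.0.0/17 (H5) depth=17
  + 39.140.5.0/24 (H4) depth=24
  + 39.128.0.0/12 (H4) depth=12
  Q 92.45.241.37: descend 01 ; hops seen [∅] ; pick no-route
  + 39.0.0.0/8 (H2) depth=8
  - 39.0.0.0/8 clear@8
  + 0.0.0.0/0 (H4) depth=0
  + 107.32.0.0/11 (H3) depth=11
  + 39.140.5.214/31 (H5) depth=31
  - 39.140.0.0/17 clear@17
  Q 116.115.178.0: descend 011101000111001110110010 ; hops seen [H4,H3,H5,H1] ; pick H1
  - 107.32.0.0/11 clear@11
  Q 39.128.32.178: descend 001001111000 ; hops seen [H4,H4] ; pick H4
  Q 39.128.14.35: descend 001001111000 ; hops seen [H4,H4] ; pick H4
  + 107.32.0.0/12 (H4) depth=12
  + 39.140.0.0/20 (H5) depth=20
  Q 116.115.178.8: descend 011101000111001110110010 ; hops seen [H4,H3,H5,H1] ; pick H1
  + 39.140.5.215/32 (H3) depth=32
  Q 107.32.91.244: descend 011010110010 ; hops seen [H4,H4] ; pick H4
  + 0.0.0.0/0 (H4) depth=0

== LOOKUPS ==
["H5","H1","no-route","H1","H4","H4","H1","H4"]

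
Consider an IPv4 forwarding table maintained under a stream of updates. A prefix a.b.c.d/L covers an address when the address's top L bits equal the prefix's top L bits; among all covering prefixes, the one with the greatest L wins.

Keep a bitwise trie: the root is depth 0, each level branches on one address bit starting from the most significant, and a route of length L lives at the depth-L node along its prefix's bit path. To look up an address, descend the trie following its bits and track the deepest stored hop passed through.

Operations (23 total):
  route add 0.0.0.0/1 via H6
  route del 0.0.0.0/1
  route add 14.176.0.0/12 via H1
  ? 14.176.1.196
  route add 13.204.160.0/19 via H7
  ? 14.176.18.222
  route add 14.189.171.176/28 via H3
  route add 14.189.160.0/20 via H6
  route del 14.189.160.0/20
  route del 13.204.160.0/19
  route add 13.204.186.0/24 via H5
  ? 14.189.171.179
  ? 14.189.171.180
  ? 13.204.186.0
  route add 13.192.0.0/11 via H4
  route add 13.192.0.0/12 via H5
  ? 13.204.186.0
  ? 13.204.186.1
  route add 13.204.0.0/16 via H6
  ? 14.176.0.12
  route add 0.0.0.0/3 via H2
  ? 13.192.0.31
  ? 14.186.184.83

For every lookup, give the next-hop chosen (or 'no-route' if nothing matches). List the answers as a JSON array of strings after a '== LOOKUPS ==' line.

Apply in order:
  add 0.0.0.0/1 -> H6 at depth 1
  - 0.0.0.0/1 clear@1
  add 14.176.0.0/12 -> H1 at depth 12
  lookup 14.176.1.196: bits 000011101011 walk d0:-→d1:-→d2:-→d3:-→d4:-→d5:-→d6:-→d7:-→d8:-→d9:-→d10:-→d11:-→d12:H1 -> H1
  add 13.204.160.0/19 -> H7 at depth 19
  lookup 14.176.18.222: bits 000011101011 walk d0:-→d1:-→d2:-→d3:-→d4:-→d5:-→d6:-→d7:-→d8:-→d9:-→d10:-→d11:-→d12:H1 -> H1
  add 14.189.171.176/28 -> H3 at depth 28
  add 14.189.160.0/20 -> H6 at depth 20
  - 14.189.160.0/20 clear@20
  - 13.204.160.0/19 clear@19
  add 13.204.186.0/24 -> H5 at depth 24
  lookup 14.189.171.179: bits 0000111010111101101010111011 walk d0:-→d1:-→d2:-→d3:-→d4:-→d5:-→d6:-→d7:-→d8:-→d9:-→d10:-→d11:-→d12:H1→d13:-→d14:-→d15:-→d16:-→d17:-→d18:-→d19:-→d20:-→d21:-→d22:-→d23:-→d24:-→d25:-→d26:-→d27:-→d28:H3 -> H3
  lookup 14.189.171.180: bits 0000111010111101101010111011 walk d0:-→d1:-→d2:-→d3:-→d4:-→d5:-→d6:-→d7:-→d8:-→d9:-→d10:-→d11:-→d12:H1→d13:-→d14:-→d15:-→d16:-→d17:-→d18:-→d19:-→d20:-→d21:-→d22:-→d23:-→d24:-→d25:-→d26:-→d27:-→d28:H3 -> H3
  lookup 13.204.186.0: bits 000011011100110010111010 walk d0:-→d1:-→d2:-→d3:-→d4:-→d5:-→d6:-→d7:-→d8:-→d9:-→d10:-→d11:-→d12:-→d13:-→d14:-→d15:-→d16:-→d17:-→d18:-→d19:-→d20:-→d21:-→d22:-→d23:-→d24:H5 -> H5
  add 13.192.0.0/11 -> H4 at depth 11
  add 13.192.0.0/12 -> H5 at depth 12
  lookup 13.204.186.0: bits 000011011100110010111010 walk d0:-→d1:-→d2:-→d3:-→d4:-→d5:-→d6:-→d7:-→d8:-→d9:-→d10:-→d11:H4→d12:H5→d13:-→d14:-→d15:-→d16:-→d17:-→d18:-→d19:-→d20:-→d21:-→d22:-→d23:-→d24:H5 -> H5
  lookup 13.204.186.1: bits 000011011100110010111010 walk d0:-→d1:-→d2:-→d3:-→d4:-→d5:-→d6:-→d7:-→d8:-→d9:-→d10:-→d11:H4→d12:H5→d13:-→d14:-→d15:-→d16:-→d17:-→d18:-→d19:-→d20:-→d21:-→d22:-→d23:-→d24:H5 -> H5
  add 13.204.0.0/16 -> H6 at depth 16
  lookup 14.176.0.12: bits 000011101011 walk d0:-→d1:-→d2:-→d3:-→d4:-→d5:-→d6:-→d7:-→d8:-→d9:-→d10:-→d11:-→d12:H1 -> H1
  add 0.0.0.0/3 -> H2 at depth 3
  lookup 13.192.0.31: bits 000011011100 walk d0:-→d1:-→d2:-→d3:H2→d4:-→d5:-→d6:-→d7:-→d8:-→d9:-→d10:-→d11:H4→d12:H5 -> H5
  lookup 14.186.184.83: bits 0000111010111 walk d0:-→d1:-→d2:-→d3:H2→d4:-→d5:-→d6:-→d7:-→d8:-→d9:-→d10:-→d11:-→d12:H1→d13:- -> H1

== LOOKUPS ==
["H1","H1","H3","H3","H5","H5","H5","H1","H5","H1"]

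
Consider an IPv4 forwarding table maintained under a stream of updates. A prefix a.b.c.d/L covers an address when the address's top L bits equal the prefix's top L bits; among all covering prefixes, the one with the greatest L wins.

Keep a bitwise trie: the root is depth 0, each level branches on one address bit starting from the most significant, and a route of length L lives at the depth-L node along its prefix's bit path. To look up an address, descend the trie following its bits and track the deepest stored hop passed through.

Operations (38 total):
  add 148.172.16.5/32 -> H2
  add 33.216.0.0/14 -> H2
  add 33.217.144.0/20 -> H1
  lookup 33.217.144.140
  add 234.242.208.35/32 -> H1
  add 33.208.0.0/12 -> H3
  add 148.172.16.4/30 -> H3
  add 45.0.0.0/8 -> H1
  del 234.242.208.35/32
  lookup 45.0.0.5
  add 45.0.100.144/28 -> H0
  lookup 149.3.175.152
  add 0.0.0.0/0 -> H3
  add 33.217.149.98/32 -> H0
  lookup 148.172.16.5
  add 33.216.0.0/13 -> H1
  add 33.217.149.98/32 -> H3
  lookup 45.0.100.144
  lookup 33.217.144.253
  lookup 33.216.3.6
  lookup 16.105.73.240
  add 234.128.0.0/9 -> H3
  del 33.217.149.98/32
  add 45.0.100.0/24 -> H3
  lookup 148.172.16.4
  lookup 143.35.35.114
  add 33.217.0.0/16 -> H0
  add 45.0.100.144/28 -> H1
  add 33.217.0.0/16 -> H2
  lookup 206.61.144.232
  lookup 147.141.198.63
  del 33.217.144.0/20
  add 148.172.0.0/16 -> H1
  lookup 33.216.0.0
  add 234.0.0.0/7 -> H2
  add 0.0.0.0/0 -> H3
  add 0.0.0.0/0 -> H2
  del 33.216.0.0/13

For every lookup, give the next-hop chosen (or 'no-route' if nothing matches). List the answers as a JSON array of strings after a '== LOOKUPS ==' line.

Trace:
  + 148.172.16.5/32 (H2) depth=32
  + 33.216.0.0/14 (H2) depth=14
  + 33.217.144.0/20 (H1) depth=20
  lookup 33.217.144.140: bits 00100001110110011001 walk d0:-→d1:-→d2:-→d3:-→d4:-→d5:-→d6:-→d7:-→d8:-→d9:-→d10:-→d11:-→d12:-→d13:-→d14:H2→d15:-→d16:-→d17:-→d18:-→d19:-→d20:H1 -> H1
  + 234.242.208.35/32 (H1) depth=32
  + 33.208.0.0/12 (H3) depth=12
  + 148.172.16.4/30 (H3) depth=30
  + 45.0.0.0/8 (H1) depth=8
  del 234.242.208.35/32 (clear depth 32)
  lookup 45.0.0.5: bits 00101101 walk d0:-→d1:-→d2:-→d3:-→d4:-→d5:-→d6:-→d7:-→d8:H1 -> H1
  + 45.0.100.144/28 (H0) depth=28
  lookup 149.3.175.152: bits 1001010 walk d0:-→d1:-→d2:-→d3:-→d4:-→d5:-→d6:-→d7:- -> no-route
  + 0.0.0.0/0 (H3) depth=0
  + 33.217.149.98/32 (H0) depth=32
  lookup 148.172.16.5: bits 10010100101011000001000000000101 walk d0:H3→d1:-→d2:-→d3:-→d4:-→d5:-→d6:-→d7:-→d8:-→d9:-→d10:-→d11:-→d12:-→d13:-→d14:-→d15:-→d16:-→d17:-→d18:-→d19:-→d20:-→d21:-→d22:-→d23:-→d24:-→d25:-→d26:-→d27:-→d28:-→d29:-→d30:H3→d31:-→d32:H2 -> H2
  + 33.216.0.0/13 (H1) depth=13
  + 33.217.149.98/32 (H3) depth=32
  lookup 45.0.100.144: bits 0010110100000000011001001001 walk d0:H3→d1:-→d2:-→d3:-→d4:-→d5:-→d6:-→d7:-→d8:H1→d9:-→d10:-→d11:-→d12:-→d13:-→d14:-→d15:-→d16:-→d17:-→d18:-→d19:-→d20:-→d21:-→d22:-→d23:-→d24:-→d25:-→d26:-→d27:-→d28:H0 -> H0
  lookup 33.217.144.253: bits 001000011101100110010 walk d0:H3→d1:-→d2:-→d3:-→d4:-→d5:-→d6:-→d7:-→d8:-→d9:-→d10:-→d11:-→d12:H3→d13:H1→d14:H2→d15:-→d16:-→d17:-→d18:-→d19:-→d20:H1→d21:- -> H1
  lookup 33.216.3.6: bits 001000011101100 walk d0:H3→d1:-→d2:-→d3:-→d4:-→d5:-→d6:-→d7:-→d8:-→d9:-→d10:-→d11:-→d12:H3→d13:H1→d14:H2→d15:- -> H2
  lookup 16.105.73.240: bits 00 walk d0:H3→d1:-→d2:- -> H3
  + 234.128.0.0/9 (H3) depth=9
  del 33.217.149.98/32 (clear depth 32)
  + 45.0.100.0/24 (H3) depth=24
  lookup 148.172.16.4: bits 1001010010101100000100000000010 walk d0:H3→d1:-→d2:-→d3:-→d4:-→d5:-→d6:-→d7:-→d8:-→d9:-→d10:-→d11:-→d12:-→d13:-→d14:-→d15:-→d16:-→d17:-→d18:-→d19:-→d20:-→d21:-→d22:-→d23:-→d24:-→d25:-→d26:-→d27:-→d28:-→d29:-→d30:H3→d31:- -> H3
  lookup 143.35.35.114: bits 100 walk d0:H3→d1:-→d2:-→d3:- -> H3
  + 33.217.0.0/16 (H0) depth=16
  + 45.0.100.144/28 (H1) depth=28
  + 33.217.0.0/16 (H2) depth=16
  lookup 206.61.144.232: bits 11 walk d0:H3→d1:-→d2:- -> H3
  lookup 147.141.198.63: bits 10010 walk d0:H3→d1:-→d2:-→d3:-→d4:-→d5:- -> H3
  del 33.217.144.0/20 (clear depth 20)
  + 148.172.0.0/16 (H1) depth=16
  lookup 33.216.0.0: bits 001000011101100 walk d0:H3→d1:-→d2:-→d3:-→d4:-→d5:-→d6:-→d7:-→d8:-→d9:-→d10:-→d11:-→d12:H3→d13:H1→d14:H2→d15:- -> H2
  + 234.0.0.0/7 (H2) depth=7
  + 0.0.0.0/0 (H3) depth=0
  + 0.0.0.0/0 (H2) depth=0
  del 33.216.0.0/13 (clear depth 13)

== LOOKUPS ==
["H1","H1","no-route","H2","H0","H1","H2","H3","H3","H3","H3","H3","H2"]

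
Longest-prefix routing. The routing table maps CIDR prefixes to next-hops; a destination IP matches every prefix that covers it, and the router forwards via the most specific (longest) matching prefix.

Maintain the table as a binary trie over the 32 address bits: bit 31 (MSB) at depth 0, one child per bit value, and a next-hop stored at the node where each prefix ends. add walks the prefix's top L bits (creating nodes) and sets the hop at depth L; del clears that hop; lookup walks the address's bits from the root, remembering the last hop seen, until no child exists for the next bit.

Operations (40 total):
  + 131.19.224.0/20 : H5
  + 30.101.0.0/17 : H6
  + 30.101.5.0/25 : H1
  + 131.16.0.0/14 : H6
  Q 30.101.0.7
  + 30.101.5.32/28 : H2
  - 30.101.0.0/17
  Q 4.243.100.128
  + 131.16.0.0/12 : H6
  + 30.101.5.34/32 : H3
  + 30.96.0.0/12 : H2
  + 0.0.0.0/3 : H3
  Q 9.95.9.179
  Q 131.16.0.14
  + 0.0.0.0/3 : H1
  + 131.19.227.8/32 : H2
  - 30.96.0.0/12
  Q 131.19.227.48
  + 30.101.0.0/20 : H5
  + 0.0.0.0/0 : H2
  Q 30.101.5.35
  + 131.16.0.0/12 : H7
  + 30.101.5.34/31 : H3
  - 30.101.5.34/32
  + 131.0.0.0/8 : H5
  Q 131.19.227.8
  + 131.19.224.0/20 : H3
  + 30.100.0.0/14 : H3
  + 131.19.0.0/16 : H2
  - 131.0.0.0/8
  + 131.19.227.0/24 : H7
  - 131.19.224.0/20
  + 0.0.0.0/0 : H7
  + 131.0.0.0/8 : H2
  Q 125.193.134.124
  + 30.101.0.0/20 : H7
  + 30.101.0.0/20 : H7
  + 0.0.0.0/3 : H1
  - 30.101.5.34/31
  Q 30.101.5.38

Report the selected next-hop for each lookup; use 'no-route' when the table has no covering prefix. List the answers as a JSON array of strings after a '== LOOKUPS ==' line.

Process each operation:
  + 131.19.224.0/20 (H5) depth=20
  + 30.101.0.0/17 (H6) depth=17
  + 30.101.5.0/25 (H1) depth=25
  + 131.16.0.0/14 (H6) depth=14
  Q 30.101.0.7: descend 000111100110010100000 ; hops seen [H6] ; pick H6
  + 30.101.5.32/28 (H2) depth=28
  del 30.101.0.0/17 (clear depth 17)
  Q 4.243.100.128: descend 000 ; hops seen [∅] ; pick no-route
  + 131.16.0.0/12 (H6) depth=12
  + 30.101.5.34/32 (H3) depth=32
  + 30.96.0.0/12 (H2) depth=12
  + 0.0.0.0/3 (H3) depth=3
  Q 9.95.9.179: descend 000 ; hops seen [H3] ; pick H3
  Q 131.16.0.14: descend 10000011000100 ; hops seen [H6,H6] ; pick H6
  + 0.0.0.0/3 (H1) depth=3
  + 131.19.227.8/32 (H2) depth=32
  del 30.96.0.0/12 (clear depth 12)
  Q 131.19.227.48: descend 10000011000100111110001100 ; hops seen [H6,H6,H5] ; pick H5
  + 30.101.0.0/20 (H5) depth=20
  + 0.0.0.0/0 (H2) depth=0
  Q 30.101.5.35: descend 0001111001100101000001010010001 ; hops seen [H2,H1,H5,H1,H2] ; pick H2
  + 131.16.0.0/12 (H7) depth=12
  + 30.101.5.34/31 (H3) depth=31
  del 30.101.5.34/32 (clear depth 32)
  + 131.0.0.0/8 (H5) depth=8
  Q 131.19.227.8: descend 10000011000100111110001100001000 ; hops seen [H2,H5,H7,H6,H5,H2] ; pick H2
  + 131.19.224.0/20 (H3) depth=20
  + 30.100.0.0/14 (H3) depth=14
  + 131.19.0.0/16 (H2) depth=16
  del 131.0.0.0/8 (clear depth 8)
  + 131.19.227.0/24 (H7) depth=24
  del 131.19.224.0/20 (clear depth 20)
  + 0.0.0.0/0 (H7) depth=0
  + 131.0.0.0/8 (H2) depth=8
  Q 125.193.134.124: descend 0 ; hops seen [H7] ; pick H7
  + 30.101.0.0/20 (H7) depth=20
  + 30.101.0.0/20 (H7) depth=20
  + 0.0.0.0/3 (H1) depth=3
  del 30.101.5.34/31 (clear depth 31)
  Q 30.101.5.38: descend 00011110011001010000010100100 ; hops seen [H7,H1,H3,H7,H1,H2] ; pick H2

== LOOKUPS ==
["H6","no-route","H3","H6","H5","H2","H2","H7","H2"]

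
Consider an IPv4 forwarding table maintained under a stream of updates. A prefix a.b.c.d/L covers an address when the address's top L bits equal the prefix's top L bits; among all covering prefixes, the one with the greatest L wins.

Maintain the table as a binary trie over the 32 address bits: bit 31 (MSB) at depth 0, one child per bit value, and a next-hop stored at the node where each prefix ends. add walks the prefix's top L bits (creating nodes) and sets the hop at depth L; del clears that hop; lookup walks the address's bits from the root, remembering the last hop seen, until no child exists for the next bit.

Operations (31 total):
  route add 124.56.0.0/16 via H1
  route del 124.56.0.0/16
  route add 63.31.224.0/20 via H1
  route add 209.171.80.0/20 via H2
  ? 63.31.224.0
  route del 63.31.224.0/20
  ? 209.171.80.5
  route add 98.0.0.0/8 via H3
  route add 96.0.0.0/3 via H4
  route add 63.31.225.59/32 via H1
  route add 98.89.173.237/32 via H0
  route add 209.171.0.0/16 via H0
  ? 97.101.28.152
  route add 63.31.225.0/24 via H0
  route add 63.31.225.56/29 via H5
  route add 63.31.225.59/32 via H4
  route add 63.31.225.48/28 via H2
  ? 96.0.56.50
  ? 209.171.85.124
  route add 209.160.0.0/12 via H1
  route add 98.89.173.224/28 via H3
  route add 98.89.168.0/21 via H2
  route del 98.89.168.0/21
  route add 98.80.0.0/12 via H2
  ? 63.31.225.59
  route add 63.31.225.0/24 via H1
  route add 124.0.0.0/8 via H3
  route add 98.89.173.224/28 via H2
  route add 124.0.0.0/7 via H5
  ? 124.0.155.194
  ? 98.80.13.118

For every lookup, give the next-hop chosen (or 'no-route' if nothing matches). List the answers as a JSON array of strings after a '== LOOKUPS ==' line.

Process each operation:
  add 124.56.0.0/16 -> H1 at depth 16
  - 124.56.0.0/16 clear@16
  add 63.31.224.0/20 -> H1 at depth 20
  add 209.171.80.0/20 -> H2 at depth 20
  lookup 63.31.224.0: bits 00111111000111111110 walk d0:-→d1:-→d2:-→d3:-→d4:-→d5:-→d6:-→d7:-→d8:-→d9:-→d10:-→d11:-→d12:-→d13:-→d14:-→d15:-→d16:-→d17:-→d18:-→d19:-→d20:H1 -> H1
  - 63.31.224.0/20 clear@20
  lookup 209.171.80.5: bits 11010001101010110101 walk d0:-→d1:-→d2:-→d3:-→d4:-→d5:-→d6:-→d7:-→d8:-→d9:-→d10:-→d11:-→d12:-→d13:-→d14:-→d15:-→d16:-→d17:-→d18:-→d19:-→d20:H2 -> H2
  add 98.0.0.0/8 -> H3 at depth 8
  add 96.0.0.0/3 -> H4 at depth 3
  add 63.31.225.59/32 -> H1 at depth 32
  add 98.89.173.237/32 -> H0 at depth 32
  add 209.171.0.0/16 -> H0 at depth 16
  lookup 97.101.28.152: bits 011000 walk d0:-→d1:-→d2:-→d3:H4→d4:-→d5:-→d6:- -> H4
  add 63.31.225.0/24 -> H0 at depth 24
  add 63.31.225.56/29 -> H5 at depth 29
  add 63.31.225.59/32 -> H4 at depth 32
  add 63.31.225.48/28 -> H2 at depth 28
  lookup 96.0.56.50: bits 011000 walk d0:-→d1:-→d2:-→d3:H4→d4:-→d5:-→d6:- -> H4
  lookup 209.171.85.124: bits 11010001101010110101 walk d0:-→d1:-→d2:-→d3:-→d4:-→d5:-→d6:-→d7:-→d8:-→d9:-→d10:-→d11:-→d12:-→d13:-→d14:-→d15:-→d16:H0→d17:-→d18:-→d19:-→d20:H2 -> H2
  add 209.160.0.0/12 -> H1 at depth 12
  add 98.89.173.224/28 -> H3 at depth 28
  add 98.89.168.0/21 -> H2 at depth 21
  - 98.89.168.0/21 clear@21
  add 98.80.0.0/12 -> H2 at depth 12
  lookup 63.31.225.59: bits 00111111000111111110000100111011 walk d0:-→d1:-→d2:-→d3:-→d4:-→d5:-→d6:-→d7:-→d8:-→d9:-→d10:-→d11:-→d12:-→d13:-→d14:-→d15:-→d16:-→d17:-→d18:-→d19:-→d20:-→d21:-→d22:-→d23:-→d24:H0→d25:-→d26:-→d27:-→d28:H2→d29:H5→d30:-→d31:-→d32:H4 -> H4
  add 63.31.225.0/24 -> H1 at depth 24
  add 124.0.0.0/8 -> H3 at depth 8
  add 98.89.173.224/28 -> H2 at depth 28
  add 124.0.0.0/7 -> H5 at depth 7
  lookup 124.0.155.194: bits 0111110000 walk d0:-→d1:-→d2:-→d3:H4→d4:-→d5:-→d6:-→d7:H5→d8:H3→d9:-→d10:- -> H3
  lookup 98.80.13.118: bits 011000100101 walk d0:-→d1:-→d2:-→d3:H4→d4:-→d5:-→d6:-→d7:-→d8:H3→d9:-→d10:-→d11:-→d12:H2 -> H2

== LOOKUPS ==
["H1","H2","H4","H4","H2","H4","H3","H2"]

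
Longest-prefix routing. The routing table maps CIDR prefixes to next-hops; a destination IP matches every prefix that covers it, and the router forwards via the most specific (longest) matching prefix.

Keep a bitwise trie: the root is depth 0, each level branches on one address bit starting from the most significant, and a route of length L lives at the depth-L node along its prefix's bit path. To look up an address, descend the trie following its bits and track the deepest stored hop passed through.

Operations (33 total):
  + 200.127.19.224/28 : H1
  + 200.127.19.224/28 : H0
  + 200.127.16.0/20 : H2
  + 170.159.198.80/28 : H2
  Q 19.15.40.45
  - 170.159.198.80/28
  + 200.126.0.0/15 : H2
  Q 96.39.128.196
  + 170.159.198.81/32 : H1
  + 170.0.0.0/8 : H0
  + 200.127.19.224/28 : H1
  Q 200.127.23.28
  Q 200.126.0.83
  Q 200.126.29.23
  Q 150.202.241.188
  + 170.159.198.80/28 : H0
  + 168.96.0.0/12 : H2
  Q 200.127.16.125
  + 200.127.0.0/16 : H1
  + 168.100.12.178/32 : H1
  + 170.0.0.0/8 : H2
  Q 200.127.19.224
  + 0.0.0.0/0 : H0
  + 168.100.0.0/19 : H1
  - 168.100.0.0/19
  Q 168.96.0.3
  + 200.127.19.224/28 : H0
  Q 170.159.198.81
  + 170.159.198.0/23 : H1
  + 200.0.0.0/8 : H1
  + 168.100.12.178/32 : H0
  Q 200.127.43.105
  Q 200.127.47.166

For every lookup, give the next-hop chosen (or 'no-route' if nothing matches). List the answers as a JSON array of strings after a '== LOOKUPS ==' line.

Process each operation:
  + 200.127.19.224/28 (H1) depth=28
  + 200.127.19.224/28 (H0) depth=28
  + 200.127.16.0/20 (H2) depth=20
  + 170.159.198.80/28 (H2) depth=28
  Q 19.15.40.45: descend ε ; hops seen [∅] ; pick no-route
  del 170.159.198.80/28 (clear depth 28)
  + 200.126.0.0/15 (H2) depth=15
  Q 96.39.128.196: descend ε ; hops seen [∅] ; pick no-route
  + 170.159.198.81/32 (H1) depth=32
  + 170.0.0.0/8 (H0) depth=8
  + 200.127.19.224/28 (H1) depth=28
  Q 200.127.23.28: descend 110010000111111100010 ; hops seen [H2,H2] ; pick H2
  Q 200.126.0.83: descend 110010000111111 ; hops seen [H2] ; pick H2
  Q 200.126.29.23: descend 110010000111111 ; hops seen [H2] ; pick H2
  Q 150.202.241.188: descend 10 ; hops seen [∅] ; pick no-route
  + 170.159.198.80/28 (H0) depth=28
  + 168.96.0.0/12 (H2) depth=12
  Q 200.127.16.125: descend 1100100001111111000100 ; hops seen [H2,H2] ; pick H2
  + 200.127.0.0/16 (H1) depth=16
  + 168.100.12.178/32 (H1) depth=32
  + 170.0.0.0/8 (H2) depth=8
  Q 200.127.19.224: descend 1100100001111111000100111110 ; hops seen [H2,H1,H2,H1] ; pick H1
  + 0.0.0.0/0 (H0) depth=0
  + 168.100.0.0/19 (H1) depth=19
  del 168.100.0.0/19 (clear depth 19)
  Q 168.96.0.3: descend 1010100001100 ; hops seen [H0,H2] ; pick H2
  + 200.127.19.224/28 (H0) depth=28
  Q 170.159.198.81: descend 10101010100111111100011001010001 ; hops seen [H0,H2,H0,H1] ; pick H1
  + 170.159.198.0/23 (H1) depth=23
  + 200.0.0.0/8 (H1) depth=8
  + 168.100.12.178/32 (H0) depth=32
  Q 200.127.43.105: descend 110010000111111100 ; hops seen [H0,H1,H2,H1] ; pick H1
  Q 200.127.47.166: descend 110010000111111100 ; hops seen [H0,H1,H2,H1] ; pick H1

== LOOKUPS ==
["no-route","no-route","H2","H2","H2","no-route","H2","H1","H2","H1","H1","H1"]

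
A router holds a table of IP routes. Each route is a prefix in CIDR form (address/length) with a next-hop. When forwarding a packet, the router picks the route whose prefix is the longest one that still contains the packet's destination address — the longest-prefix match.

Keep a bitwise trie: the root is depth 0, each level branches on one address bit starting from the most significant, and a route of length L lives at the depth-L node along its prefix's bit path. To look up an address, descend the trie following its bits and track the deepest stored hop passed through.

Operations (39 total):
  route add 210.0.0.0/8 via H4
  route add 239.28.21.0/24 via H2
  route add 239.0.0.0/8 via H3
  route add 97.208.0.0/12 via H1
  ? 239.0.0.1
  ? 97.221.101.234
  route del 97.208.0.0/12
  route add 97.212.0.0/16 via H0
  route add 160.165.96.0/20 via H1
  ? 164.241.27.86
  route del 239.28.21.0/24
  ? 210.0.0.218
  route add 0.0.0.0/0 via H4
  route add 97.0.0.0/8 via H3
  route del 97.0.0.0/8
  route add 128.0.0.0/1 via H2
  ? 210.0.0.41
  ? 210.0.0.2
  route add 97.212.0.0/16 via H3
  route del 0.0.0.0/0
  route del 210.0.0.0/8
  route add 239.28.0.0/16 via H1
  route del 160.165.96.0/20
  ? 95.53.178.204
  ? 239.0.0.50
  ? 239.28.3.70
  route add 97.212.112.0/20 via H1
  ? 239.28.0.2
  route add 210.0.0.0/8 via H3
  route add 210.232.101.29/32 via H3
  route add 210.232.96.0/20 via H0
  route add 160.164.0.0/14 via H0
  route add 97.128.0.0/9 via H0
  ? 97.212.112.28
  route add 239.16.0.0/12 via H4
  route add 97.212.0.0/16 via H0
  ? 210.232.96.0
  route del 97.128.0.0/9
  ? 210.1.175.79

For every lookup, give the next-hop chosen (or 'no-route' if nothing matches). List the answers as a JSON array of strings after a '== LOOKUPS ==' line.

Trace:
  + 210.0.0.0/8 (H4) depth=8
  + 239.28.21.0/24 (H2) depth=24
  + 239.0.0.0/8 (H3) depth=8
  + 97.208.0.0/12 (H1) depth=12
  lookup 239.0.0.1: bits 11101111000 walk d0:-→d1:-→d2:-→d3:-→d4:-→d5:-→d6:-→d7:-→d8:H3→d9:-→d10:-→d11:- -> H3
  lookup 97.221.101.234: bits 011000011101 walk d0:-→d1:-→d2:-→d3:-→d4:-→d5:-→d6:-→d7:-→d8:-→d9:-→d10:-→d11:-→d12:H1 -> H1
  - 97.208.0.0/12 clear@12
  + 97.212.0.0/16 (H0) depth=16
  + 160.165.96.0/20 (H1) depth=20
  lookup 164.241.27.86: bits 10100 walk d0:-→d1:-→d2:-→d3:-→d4:-→d5:- -> no-route
  - 239.28.21.0/24 clear@24
  lookup 210.0.0.218: bits 11010010 walk d0:-→d1:-→d2:-→d3:-→d4:-→d5:-→d6:-→d7:-→d8:H4 -> H4
  + 0.0.0.0/0 (H4) depth=0
  + 97.0.0.0/8 (H3) depth=8
  - 97.0.0.0/8 clear@8
  + 128.0.0.0/1 (H2) depth=1
  lookup 210.0.0.41: bits 11010010 walk d0:H4→d1:H2→d2:-→d3:-→d4:-→d5:-→d6:-→d7:-→d8:H4 -> H4
  lookup 210.0.0.2: bits 11010010 walk d0:H4→d1:H2→d2:-→d3:-→d4:-→d5:-→d6:-→d7:-→d8:H4 -> H4
  + 97.212.0.0/16 (H3) depth=16
  - 0.0.0.0/0 clear@0
  - 210.0.0.0/8 clear@8
  + 239.28.0.0/16 (H1) depth=16
  - 160.165.96.0/20 clear@20
  lookup 95.53.178.204: bits 01 walk d0:-→d1:-→d2:- -> no-route
  lookup 239.0.0.50: bits 11101111000 walk d0:-→d1:H2→d2:-→d3:-→d4:-→d5:-→d6:-→d7:-→d8:H3→d9:-→d10:-→d11:- -> H3
  lookup 239.28.3.70: bits 1110111100011100000 walk d0:-→d1:H2→d2:-→d3:-→d4:-→d5:-→d6:-→d7:-→d8:H3→d9:-→d10:-→d11:-→d12:-→d13:-→d14:-→d15:-→d16:H1→d17:-→d18:-→d19:- -> H1
  + 97.212.112.0/20 (H1) depth=20
  lookup 239.28.0.2: bits 1110111100011100000 walk d0:-→d1:H2→d2:-→d3:-→d4:-→d5:-→d6:-→d7:-→d8:H3→d9:-→d10:-→d11:-→d12:-→d13:-→d14:-→d15:-→d16:H1→d17:-→d18:-→d19:- -> H1
  + 210.0.0.0/8 (H3) depth=8
  + 210.232.101.29/32 (H3) depth=32
  + 210.232.96.0/20 (H0) depth=20
  + 160.164.0.0/14 (H0) depth=14
  + 97.128.0.0/9 (H0) depth=9
  lookup 97.212.112.28: bits 01100001110101000111 walk d0:-→d1:-→d2:-→d3:-→d4:-→d5:-→d6:-→d7:-→d8:-→d9:H0→d10:-→d11:-→d12:-→d13:-→d14:-→d15:-→d16:H3→d17:-→d18:-→d19:-→d20:H1 -> H1
  + 239.16.0.0/12 (H4) depth=12
  + 97.212.0.0/16 (H0) depth=16
  lookup 210.232.96.0: bits 110100101110100001100 walk d0:-→d1:H2→d2:-→d3:-→d4:-→d5:-→d6:-→d7:-→d8:H3→d9:-→d10:-→d11:-→d12:-→d13:-→d14:-→d15:-→d16:-→d17:-→d18:-→d19:-→d20:H0→d21:- -> H0
  - 97.128.0.0/9 clear@9
  lookup 210.1.175.79: bits 11010010 walk d0:-→d1:H2→d2:-→d3:-→d4:-→d5:-→d6:-→d7:-→d8:H3 -> H3

== LOOKUPS ==
["H3","H1","no-route","H4","H4","H4","no-route","H3","H1","H1","H1","H0","H3"]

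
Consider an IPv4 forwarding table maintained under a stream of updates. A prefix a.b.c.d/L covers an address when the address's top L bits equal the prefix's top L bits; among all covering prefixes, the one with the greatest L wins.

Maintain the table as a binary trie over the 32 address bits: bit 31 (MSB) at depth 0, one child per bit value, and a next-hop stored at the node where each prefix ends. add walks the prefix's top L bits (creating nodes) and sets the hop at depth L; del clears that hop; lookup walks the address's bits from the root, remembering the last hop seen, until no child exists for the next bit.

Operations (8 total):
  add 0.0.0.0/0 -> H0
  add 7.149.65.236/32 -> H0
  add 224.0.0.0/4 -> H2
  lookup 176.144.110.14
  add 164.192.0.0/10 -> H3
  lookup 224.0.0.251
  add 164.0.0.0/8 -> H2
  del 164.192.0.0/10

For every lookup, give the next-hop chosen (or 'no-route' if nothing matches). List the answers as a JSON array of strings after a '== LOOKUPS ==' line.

Process each operation:
  add 0.0.0.0/0 -> H0 at depth 0
  add 7.149.65.236/32 -> H0 at depth 32
  add 224.0.0.0/4 -> H2 at depth 4
  lookup 176.144.110.14: bits 1 walk d0:H0→d1:- -> H0
  add 164.192.0.0/10 -> H3 at depth 10
  lookup 224.0.0.251: bits 1110 walk d0:H0→d1:-→d2:-→d3:-→d4:H2 -> H2
  add 164.0.0.0/8 -> H2 at depth 8
  - 164.192.0.0/10 clear@10

== LOOKUPS ==
["H0","H2"]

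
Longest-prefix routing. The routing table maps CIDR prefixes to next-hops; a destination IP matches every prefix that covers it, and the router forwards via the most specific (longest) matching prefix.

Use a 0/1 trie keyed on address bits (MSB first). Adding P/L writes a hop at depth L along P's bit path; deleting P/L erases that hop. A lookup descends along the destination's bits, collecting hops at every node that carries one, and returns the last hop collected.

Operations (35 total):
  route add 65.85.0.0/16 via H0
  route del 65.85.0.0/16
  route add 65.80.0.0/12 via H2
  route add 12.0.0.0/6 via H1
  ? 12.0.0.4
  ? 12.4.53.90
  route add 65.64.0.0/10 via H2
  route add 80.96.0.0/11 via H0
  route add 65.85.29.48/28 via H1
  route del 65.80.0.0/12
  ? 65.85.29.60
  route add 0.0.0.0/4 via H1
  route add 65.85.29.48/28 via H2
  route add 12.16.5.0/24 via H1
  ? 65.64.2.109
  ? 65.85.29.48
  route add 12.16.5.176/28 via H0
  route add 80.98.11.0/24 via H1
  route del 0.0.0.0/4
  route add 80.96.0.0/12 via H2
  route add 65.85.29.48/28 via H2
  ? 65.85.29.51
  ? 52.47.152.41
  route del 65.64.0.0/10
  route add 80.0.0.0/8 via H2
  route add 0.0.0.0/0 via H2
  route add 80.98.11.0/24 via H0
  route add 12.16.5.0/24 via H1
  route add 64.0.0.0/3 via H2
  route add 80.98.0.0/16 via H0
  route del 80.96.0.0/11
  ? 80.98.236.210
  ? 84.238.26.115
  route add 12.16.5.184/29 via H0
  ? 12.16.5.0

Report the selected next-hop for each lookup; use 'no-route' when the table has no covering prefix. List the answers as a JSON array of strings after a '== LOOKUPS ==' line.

Process each operation:
  + 65.85.0.0/16 (H0) depth=16
  - 65.85.0.0/16 clear@16
  + 65.80.0.0/12 (H2) depth=12
  + 12.0.0.0/6 (H1) depth=6
  lookup 12.0.0.4: bits 000011 walk d0:-→d1:-→d2:-→d3:-→d4:-→d5:-→d6:H1 -> H1
  lookup 12.4.53.90: bits 000011 walk d0:-→d1:-→d2:-→d3:-→d4:-→d5:-→d6:H1 -> H1
  + 65.64.0.0/10 (H2) depth=10
  + 80.96.0.0/11 (H0) depth=11
  + 65.85.29.48/28 (H1) depth=28
  - 65.80.0.0/12 clear@12
  lookup 65.85.29.60: bits 0100000101010101000111010011 walk d0:-→d1:-→d2:-→d3:-→d4:-→d5:-→d6:-→d7:-→d8:-→d9:-→d10:H2→d11:-→d12:-→d13:-→d14:-→d15:-→d16:-→d17:-→d18:-→d19:-→d20:-→d21:-→d22:-→d23:-→d24:-→d25:-→d26:-→d27:-→d28:H1 -> H1
  + 0.0.0.0/4 (H1) depth=4
  + 65.85.29.48/28 (H2) depth=28
  + 12.16.5.0/24 (H1) depth=24
  lookup 65.64.2.109: bits 01000001010 walk d0:-→d1:-→d2:-→d3:-→d4:-→d5:-→d6:-→d7:-→d8:-→d9:-→d10:H2→d11:- -> H2
  lookup 65.85.29.48: bits 0100000101010101000111010011 walk d0:-→d1:-→d2:-→d3:-→d4:-→d5:-→d6:-→d7:-→d8:-→d9:-→d10:H2→d11:-→d12:-→d13:-→d14:-→d15:-→d16:-→d17:-→d18:-→d19:-→d20:-→d21:-→d22:-→d23:-→d24:-→d25:-→d26:-→d27:-→d28:H2 -> H2
  + 12.16.5.176/28 (H0) depth=28
  + 80.98.11.0/24 (H1) depth=24
  - 0.0.0.0/4 clear@4
  + 80.96.0.0/12 (H2) depth=12
  + 65.85.29.48/28 (H2) depth=28
  lookup 65.85.29.51: bits 0100000101010101000111010011 walk d0:-→d1:-→d2:-→d3:-→d4:-→d5:-→d6:-→d7:-→d8:-→d9:-→d10:H2→d11:-→d12:-→d13:-→d14:-→d15:-→d16:-→d17:-→d18:-→d19:-→d20:-→d21:-→d22:-→d23:-→d24:-→d25:-→d26:-→d27:-→d28:H2 -> H2
  lookup 52.47.152.41: bits 00 walk d0:-→d1:-→d2:- -> no-route
  - 65.64.0.0/10 clear@10
  + 80.0.0.0/8 (H2) depth=8
  + 0.0.0.0/0 (H2) depth=0
  + 80.98.11.0/24 (H0) depth=24
  + 12.16.5.0/24 (H1) depth=24
  + 64.0.0.0/3 (H2) depth=3
  + 80.98.0.0/16 (H0) depth=16
  - 80.96.0.0/11 clear@11
  lookup 80.98.236.210: bits 0101000001100010 walk d0:H2→d1:-→d2:-→d3:H2→d4:-→d5:-→d6:-→d7:-→d8:H2→d9:-→d10:-→d11:-→d12:H2→d13:-→d14:-→d15:-→d16:H0 -> H0
  lookup 84.238.26.115: bits 01010 walk d0:H2→d1:-→d2:-→d3:H2→d4:-→d5:- -> H2
  + 12.16.5.184/29 (H0) depth=29
  lookup 12.16.5.0: bits 000011000001000000000101 walk d0:H2→d1:-→d2:-→d3:-→d4:-→d5:-→d6:H1→d7:-→d8:-→d9:-→d10:-→d11:-→d12:-→d13:-→d14:-→d15:-→d16:-→d17:-→d18:-→d19:-→d20:-→d21:-→d22:-→d23:-→d24:H1 -> H1

== LOOKUPS ==
["H1","H1","H1","H2","H2","H2","no-route","H0","H2","H1"]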